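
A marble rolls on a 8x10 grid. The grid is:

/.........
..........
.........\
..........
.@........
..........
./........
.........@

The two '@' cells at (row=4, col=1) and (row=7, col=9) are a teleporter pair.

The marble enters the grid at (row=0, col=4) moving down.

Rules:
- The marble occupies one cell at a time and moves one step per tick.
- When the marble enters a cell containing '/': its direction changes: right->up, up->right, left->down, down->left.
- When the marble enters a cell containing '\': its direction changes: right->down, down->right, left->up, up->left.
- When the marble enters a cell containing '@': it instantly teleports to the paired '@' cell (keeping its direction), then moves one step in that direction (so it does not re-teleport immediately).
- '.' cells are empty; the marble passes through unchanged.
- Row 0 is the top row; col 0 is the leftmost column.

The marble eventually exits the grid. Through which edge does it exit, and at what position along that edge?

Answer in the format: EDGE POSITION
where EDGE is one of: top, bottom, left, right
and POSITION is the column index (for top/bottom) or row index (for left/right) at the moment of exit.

Step 1: enter (0,4), '.' pass, move down to (1,4)
Step 2: enter (1,4), '.' pass, move down to (2,4)
Step 3: enter (2,4), '.' pass, move down to (3,4)
Step 4: enter (3,4), '.' pass, move down to (4,4)
Step 5: enter (4,4), '.' pass, move down to (5,4)
Step 6: enter (5,4), '.' pass, move down to (6,4)
Step 7: enter (6,4), '.' pass, move down to (7,4)
Step 8: enter (7,4), '.' pass, move down to (8,4)
Step 9: at (8,4) — EXIT via bottom edge, pos 4

Answer: bottom 4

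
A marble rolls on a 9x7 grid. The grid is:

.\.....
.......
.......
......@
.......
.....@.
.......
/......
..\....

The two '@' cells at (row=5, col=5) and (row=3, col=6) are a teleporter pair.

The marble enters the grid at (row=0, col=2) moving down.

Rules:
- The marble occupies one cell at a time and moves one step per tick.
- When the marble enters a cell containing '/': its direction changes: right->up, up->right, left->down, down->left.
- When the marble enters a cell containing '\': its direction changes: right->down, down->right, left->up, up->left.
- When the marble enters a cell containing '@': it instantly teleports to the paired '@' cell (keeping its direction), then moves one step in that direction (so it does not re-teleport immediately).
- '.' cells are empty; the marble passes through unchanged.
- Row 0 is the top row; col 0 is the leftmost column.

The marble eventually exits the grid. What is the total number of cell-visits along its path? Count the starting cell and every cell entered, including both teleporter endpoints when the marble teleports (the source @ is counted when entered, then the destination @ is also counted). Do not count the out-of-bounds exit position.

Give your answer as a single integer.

Answer: 13

Derivation:
Step 1: enter (0,2), '.' pass, move down to (1,2)
Step 2: enter (1,2), '.' pass, move down to (2,2)
Step 3: enter (2,2), '.' pass, move down to (3,2)
Step 4: enter (3,2), '.' pass, move down to (4,2)
Step 5: enter (4,2), '.' pass, move down to (5,2)
Step 6: enter (5,2), '.' pass, move down to (6,2)
Step 7: enter (6,2), '.' pass, move down to (7,2)
Step 8: enter (7,2), '.' pass, move down to (8,2)
Step 9: enter (8,2), '\' deflects down->right, move right to (8,3)
Step 10: enter (8,3), '.' pass, move right to (8,4)
Step 11: enter (8,4), '.' pass, move right to (8,5)
Step 12: enter (8,5), '.' pass, move right to (8,6)
Step 13: enter (8,6), '.' pass, move right to (8,7)
Step 14: at (8,7) — EXIT via right edge, pos 8
Path length (cell visits): 13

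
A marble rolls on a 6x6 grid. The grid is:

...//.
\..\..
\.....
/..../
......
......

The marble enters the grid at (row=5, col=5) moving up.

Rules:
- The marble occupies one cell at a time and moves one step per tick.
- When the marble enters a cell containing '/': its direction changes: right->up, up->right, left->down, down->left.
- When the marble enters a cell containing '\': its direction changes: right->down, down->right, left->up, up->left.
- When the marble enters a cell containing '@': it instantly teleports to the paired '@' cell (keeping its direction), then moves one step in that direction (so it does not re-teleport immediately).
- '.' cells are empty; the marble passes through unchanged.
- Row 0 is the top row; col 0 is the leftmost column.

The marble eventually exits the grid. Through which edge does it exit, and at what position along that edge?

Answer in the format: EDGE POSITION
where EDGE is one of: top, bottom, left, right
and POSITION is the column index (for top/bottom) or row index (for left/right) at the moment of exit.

Answer: right 3

Derivation:
Step 1: enter (5,5), '.' pass, move up to (4,5)
Step 2: enter (4,5), '.' pass, move up to (3,5)
Step 3: enter (3,5), '/' deflects up->right, move right to (3,6)
Step 4: at (3,6) — EXIT via right edge, pos 3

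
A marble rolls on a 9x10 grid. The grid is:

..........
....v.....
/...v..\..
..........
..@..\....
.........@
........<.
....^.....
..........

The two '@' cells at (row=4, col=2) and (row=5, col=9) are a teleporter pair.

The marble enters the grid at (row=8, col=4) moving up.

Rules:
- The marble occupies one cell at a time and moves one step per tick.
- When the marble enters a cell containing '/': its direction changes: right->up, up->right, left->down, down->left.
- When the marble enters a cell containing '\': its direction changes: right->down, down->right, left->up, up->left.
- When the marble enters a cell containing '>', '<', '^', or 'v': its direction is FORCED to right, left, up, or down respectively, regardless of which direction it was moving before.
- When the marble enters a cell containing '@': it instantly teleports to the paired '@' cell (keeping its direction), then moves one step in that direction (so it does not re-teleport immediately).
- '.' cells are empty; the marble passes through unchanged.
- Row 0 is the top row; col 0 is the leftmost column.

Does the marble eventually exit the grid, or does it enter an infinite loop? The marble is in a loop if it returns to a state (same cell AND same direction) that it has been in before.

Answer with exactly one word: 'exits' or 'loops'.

Step 1: enter (8,4), '.' pass, move up to (7,4)
Step 2: enter (7,4), '^' forces up->up, move up to (6,4)
Step 3: enter (6,4), '.' pass, move up to (5,4)
Step 4: enter (5,4), '.' pass, move up to (4,4)
Step 5: enter (4,4), '.' pass, move up to (3,4)
Step 6: enter (3,4), '.' pass, move up to (2,4)
Step 7: enter (2,4), 'v' forces up->down, move down to (3,4)
Step 8: enter (3,4), '.' pass, move down to (4,4)
Step 9: enter (4,4), '.' pass, move down to (5,4)
Step 10: enter (5,4), '.' pass, move down to (6,4)
Step 11: enter (6,4), '.' pass, move down to (7,4)
Step 12: enter (7,4), '^' forces down->up, move up to (6,4)
Step 13: at (6,4) dir=up — LOOP DETECTED (seen before)

Answer: loops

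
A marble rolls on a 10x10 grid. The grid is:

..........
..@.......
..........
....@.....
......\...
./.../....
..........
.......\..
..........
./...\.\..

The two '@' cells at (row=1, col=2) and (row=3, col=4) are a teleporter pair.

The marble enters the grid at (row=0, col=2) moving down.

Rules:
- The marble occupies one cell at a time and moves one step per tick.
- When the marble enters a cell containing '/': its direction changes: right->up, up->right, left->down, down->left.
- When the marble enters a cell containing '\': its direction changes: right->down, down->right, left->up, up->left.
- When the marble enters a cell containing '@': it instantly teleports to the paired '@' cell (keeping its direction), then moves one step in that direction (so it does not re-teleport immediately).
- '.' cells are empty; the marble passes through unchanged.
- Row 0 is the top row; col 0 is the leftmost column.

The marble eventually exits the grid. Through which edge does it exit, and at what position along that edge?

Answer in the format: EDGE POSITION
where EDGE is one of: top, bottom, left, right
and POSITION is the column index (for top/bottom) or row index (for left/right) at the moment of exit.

Step 1: enter (0,2), '.' pass, move down to (1,2)
Step 2: enter (1,2), '@' teleport (1,2)->(3,4), also enter (3,4), move down to (4,4)
Step 3: enter (4,4), '.' pass, move down to (5,4)
Step 4: enter (5,4), '.' pass, move down to (6,4)
Step 5: enter (6,4), '.' pass, move down to (7,4)
Step 6: enter (7,4), '.' pass, move down to (8,4)
Step 7: enter (8,4), '.' pass, move down to (9,4)
Step 8: enter (9,4), '.' pass, move down to (10,4)
Step 9: at (10,4) — EXIT via bottom edge, pos 4

Answer: bottom 4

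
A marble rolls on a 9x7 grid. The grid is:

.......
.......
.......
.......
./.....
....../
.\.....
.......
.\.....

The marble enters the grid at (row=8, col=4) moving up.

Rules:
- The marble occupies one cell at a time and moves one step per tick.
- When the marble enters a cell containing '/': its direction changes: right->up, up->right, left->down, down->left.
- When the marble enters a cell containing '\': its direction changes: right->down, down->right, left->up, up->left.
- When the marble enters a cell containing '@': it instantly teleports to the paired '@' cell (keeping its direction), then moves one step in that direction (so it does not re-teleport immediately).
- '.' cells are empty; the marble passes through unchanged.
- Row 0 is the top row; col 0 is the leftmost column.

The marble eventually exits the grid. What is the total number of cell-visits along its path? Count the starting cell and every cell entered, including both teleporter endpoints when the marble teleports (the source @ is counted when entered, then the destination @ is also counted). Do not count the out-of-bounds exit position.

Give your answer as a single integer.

Step 1: enter (8,4), '.' pass, move up to (7,4)
Step 2: enter (7,4), '.' pass, move up to (6,4)
Step 3: enter (6,4), '.' pass, move up to (5,4)
Step 4: enter (5,4), '.' pass, move up to (4,4)
Step 5: enter (4,4), '.' pass, move up to (3,4)
Step 6: enter (3,4), '.' pass, move up to (2,4)
Step 7: enter (2,4), '.' pass, move up to (1,4)
Step 8: enter (1,4), '.' pass, move up to (0,4)
Step 9: enter (0,4), '.' pass, move up to (-1,4)
Step 10: at (-1,4) — EXIT via top edge, pos 4
Path length (cell visits): 9

Answer: 9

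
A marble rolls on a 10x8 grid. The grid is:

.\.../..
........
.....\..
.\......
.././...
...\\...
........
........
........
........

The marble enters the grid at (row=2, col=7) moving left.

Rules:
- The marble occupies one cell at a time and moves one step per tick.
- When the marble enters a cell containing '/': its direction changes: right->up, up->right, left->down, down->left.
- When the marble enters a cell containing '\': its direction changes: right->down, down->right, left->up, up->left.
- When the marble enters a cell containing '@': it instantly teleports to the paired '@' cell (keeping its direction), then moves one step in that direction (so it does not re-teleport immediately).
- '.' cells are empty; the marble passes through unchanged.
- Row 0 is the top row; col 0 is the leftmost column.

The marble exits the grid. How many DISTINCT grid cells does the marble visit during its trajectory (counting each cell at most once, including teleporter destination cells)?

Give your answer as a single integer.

Answer: 7

Derivation:
Step 1: enter (2,7), '.' pass, move left to (2,6)
Step 2: enter (2,6), '.' pass, move left to (2,5)
Step 3: enter (2,5), '\' deflects left->up, move up to (1,5)
Step 4: enter (1,5), '.' pass, move up to (0,5)
Step 5: enter (0,5), '/' deflects up->right, move right to (0,6)
Step 6: enter (0,6), '.' pass, move right to (0,7)
Step 7: enter (0,7), '.' pass, move right to (0,8)
Step 8: at (0,8) — EXIT via right edge, pos 0
Distinct cells visited: 7 (path length 7)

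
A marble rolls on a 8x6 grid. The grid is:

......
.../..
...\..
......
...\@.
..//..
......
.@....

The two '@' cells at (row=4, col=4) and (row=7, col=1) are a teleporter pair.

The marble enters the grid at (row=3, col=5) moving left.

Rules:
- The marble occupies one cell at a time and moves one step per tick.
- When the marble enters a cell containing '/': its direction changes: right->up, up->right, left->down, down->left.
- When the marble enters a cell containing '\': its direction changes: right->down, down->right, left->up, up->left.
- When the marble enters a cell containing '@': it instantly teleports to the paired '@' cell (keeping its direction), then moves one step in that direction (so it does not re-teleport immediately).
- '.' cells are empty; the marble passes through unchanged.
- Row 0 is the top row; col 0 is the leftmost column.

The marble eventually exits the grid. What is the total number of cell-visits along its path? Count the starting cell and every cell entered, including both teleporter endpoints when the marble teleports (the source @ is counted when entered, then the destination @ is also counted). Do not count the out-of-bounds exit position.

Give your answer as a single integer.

Step 1: enter (3,5), '.' pass, move left to (3,4)
Step 2: enter (3,4), '.' pass, move left to (3,3)
Step 3: enter (3,3), '.' pass, move left to (3,2)
Step 4: enter (3,2), '.' pass, move left to (3,1)
Step 5: enter (3,1), '.' pass, move left to (3,0)
Step 6: enter (3,0), '.' pass, move left to (3,-1)
Step 7: at (3,-1) — EXIT via left edge, pos 3
Path length (cell visits): 6

Answer: 6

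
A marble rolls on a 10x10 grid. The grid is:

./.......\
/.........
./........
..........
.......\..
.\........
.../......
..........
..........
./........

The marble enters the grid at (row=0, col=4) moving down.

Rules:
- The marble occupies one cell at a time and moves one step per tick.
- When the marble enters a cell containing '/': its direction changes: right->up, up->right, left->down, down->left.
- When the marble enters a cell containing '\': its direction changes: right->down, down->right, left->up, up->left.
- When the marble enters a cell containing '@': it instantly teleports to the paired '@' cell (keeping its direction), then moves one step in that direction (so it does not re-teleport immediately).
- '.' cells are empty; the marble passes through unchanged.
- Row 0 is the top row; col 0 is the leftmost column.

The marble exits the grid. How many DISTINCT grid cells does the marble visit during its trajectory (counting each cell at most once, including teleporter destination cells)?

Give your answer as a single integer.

Step 1: enter (0,4), '.' pass, move down to (1,4)
Step 2: enter (1,4), '.' pass, move down to (2,4)
Step 3: enter (2,4), '.' pass, move down to (3,4)
Step 4: enter (3,4), '.' pass, move down to (4,4)
Step 5: enter (4,4), '.' pass, move down to (5,4)
Step 6: enter (5,4), '.' pass, move down to (6,4)
Step 7: enter (6,4), '.' pass, move down to (7,4)
Step 8: enter (7,4), '.' pass, move down to (8,4)
Step 9: enter (8,4), '.' pass, move down to (9,4)
Step 10: enter (9,4), '.' pass, move down to (10,4)
Step 11: at (10,4) — EXIT via bottom edge, pos 4
Distinct cells visited: 10 (path length 10)

Answer: 10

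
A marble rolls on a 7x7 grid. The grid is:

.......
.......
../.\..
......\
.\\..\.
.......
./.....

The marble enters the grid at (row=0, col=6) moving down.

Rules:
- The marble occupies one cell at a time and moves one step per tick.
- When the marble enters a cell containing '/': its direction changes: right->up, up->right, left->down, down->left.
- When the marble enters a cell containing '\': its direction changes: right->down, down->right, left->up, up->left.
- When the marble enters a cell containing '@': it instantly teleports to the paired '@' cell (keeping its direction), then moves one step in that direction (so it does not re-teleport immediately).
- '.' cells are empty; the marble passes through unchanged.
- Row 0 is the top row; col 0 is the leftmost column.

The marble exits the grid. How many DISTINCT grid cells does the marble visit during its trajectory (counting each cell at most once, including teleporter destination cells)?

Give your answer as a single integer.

Step 1: enter (0,6), '.' pass, move down to (1,6)
Step 2: enter (1,6), '.' pass, move down to (2,6)
Step 3: enter (2,6), '.' pass, move down to (3,6)
Step 4: enter (3,6), '\' deflects down->right, move right to (3,7)
Step 5: at (3,7) — EXIT via right edge, pos 3
Distinct cells visited: 4 (path length 4)

Answer: 4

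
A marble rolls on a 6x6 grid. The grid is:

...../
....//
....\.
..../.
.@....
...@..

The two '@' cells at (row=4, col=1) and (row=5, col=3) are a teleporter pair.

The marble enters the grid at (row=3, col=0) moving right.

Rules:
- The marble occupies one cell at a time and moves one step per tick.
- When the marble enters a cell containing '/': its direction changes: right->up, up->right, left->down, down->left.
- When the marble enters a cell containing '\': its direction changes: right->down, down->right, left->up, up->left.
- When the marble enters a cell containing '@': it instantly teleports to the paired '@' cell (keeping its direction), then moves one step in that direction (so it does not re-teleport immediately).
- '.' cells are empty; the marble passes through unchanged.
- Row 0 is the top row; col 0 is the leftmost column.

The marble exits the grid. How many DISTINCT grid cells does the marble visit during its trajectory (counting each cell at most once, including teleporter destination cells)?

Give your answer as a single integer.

Answer: 10

Derivation:
Step 1: enter (3,0), '.' pass, move right to (3,1)
Step 2: enter (3,1), '.' pass, move right to (3,2)
Step 3: enter (3,2), '.' pass, move right to (3,3)
Step 4: enter (3,3), '.' pass, move right to (3,4)
Step 5: enter (3,4), '/' deflects right->up, move up to (2,4)
Step 6: enter (2,4), '\' deflects up->left, move left to (2,3)
Step 7: enter (2,3), '.' pass, move left to (2,2)
Step 8: enter (2,2), '.' pass, move left to (2,1)
Step 9: enter (2,1), '.' pass, move left to (2,0)
Step 10: enter (2,0), '.' pass, move left to (2,-1)
Step 11: at (2,-1) — EXIT via left edge, pos 2
Distinct cells visited: 10 (path length 10)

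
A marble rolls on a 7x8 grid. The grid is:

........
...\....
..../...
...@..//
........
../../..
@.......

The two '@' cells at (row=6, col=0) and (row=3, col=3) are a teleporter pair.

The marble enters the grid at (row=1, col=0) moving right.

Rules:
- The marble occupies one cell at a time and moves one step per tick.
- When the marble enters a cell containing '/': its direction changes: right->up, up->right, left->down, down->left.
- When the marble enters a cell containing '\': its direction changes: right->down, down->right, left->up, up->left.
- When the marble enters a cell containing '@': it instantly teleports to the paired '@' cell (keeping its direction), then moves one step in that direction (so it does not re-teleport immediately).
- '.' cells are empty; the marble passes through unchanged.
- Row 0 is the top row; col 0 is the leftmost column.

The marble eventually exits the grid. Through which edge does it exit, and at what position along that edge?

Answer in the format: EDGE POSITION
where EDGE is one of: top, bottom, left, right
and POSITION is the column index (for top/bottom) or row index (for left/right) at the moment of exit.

Step 1: enter (1,0), '.' pass, move right to (1,1)
Step 2: enter (1,1), '.' pass, move right to (1,2)
Step 3: enter (1,2), '.' pass, move right to (1,3)
Step 4: enter (1,3), '\' deflects right->down, move down to (2,3)
Step 5: enter (2,3), '.' pass, move down to (3,3)
Step 6: enter (3,3), '@' teleport (3,3)->(6,0), also enter (6,0), move down to (7,0)
Step 7: at (7,0) — EXIT via bottom edge, pos 0

Answer: bottom 0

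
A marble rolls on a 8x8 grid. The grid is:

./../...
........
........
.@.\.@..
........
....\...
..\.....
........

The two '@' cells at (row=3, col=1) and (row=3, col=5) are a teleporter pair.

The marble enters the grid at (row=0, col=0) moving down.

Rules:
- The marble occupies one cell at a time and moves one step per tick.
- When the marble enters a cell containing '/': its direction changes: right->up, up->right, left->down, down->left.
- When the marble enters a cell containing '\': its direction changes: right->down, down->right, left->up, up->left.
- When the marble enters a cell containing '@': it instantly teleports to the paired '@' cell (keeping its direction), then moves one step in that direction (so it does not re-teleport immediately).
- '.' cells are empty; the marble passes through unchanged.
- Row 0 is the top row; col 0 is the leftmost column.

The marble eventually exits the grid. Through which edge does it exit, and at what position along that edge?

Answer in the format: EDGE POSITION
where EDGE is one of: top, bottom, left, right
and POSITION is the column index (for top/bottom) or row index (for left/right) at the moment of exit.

Step 1: enter (0,0), '.' pass, move down to (1,0)
Step 2: enter (1,0), '.' pass, move down to (2,0)
Step 3: enter (2,0), '.' pass, move down to (3,0)
Step 4: enter (3,0), '.' pass, move down to (4,0)
Step 5: enter (4,0), '.' pass, move down to (5,0)
Step 6: enter (5,0), '.' pass, move down to (6,0)
Step 7: enter (6,0), '.' pass, move down to (7,0)
Step 8: enter (7,0), '.' pass, move down to (8,0)
Step 9: at (8,0) — EXIT via bottom edge, pos 0

Answer: bottom 0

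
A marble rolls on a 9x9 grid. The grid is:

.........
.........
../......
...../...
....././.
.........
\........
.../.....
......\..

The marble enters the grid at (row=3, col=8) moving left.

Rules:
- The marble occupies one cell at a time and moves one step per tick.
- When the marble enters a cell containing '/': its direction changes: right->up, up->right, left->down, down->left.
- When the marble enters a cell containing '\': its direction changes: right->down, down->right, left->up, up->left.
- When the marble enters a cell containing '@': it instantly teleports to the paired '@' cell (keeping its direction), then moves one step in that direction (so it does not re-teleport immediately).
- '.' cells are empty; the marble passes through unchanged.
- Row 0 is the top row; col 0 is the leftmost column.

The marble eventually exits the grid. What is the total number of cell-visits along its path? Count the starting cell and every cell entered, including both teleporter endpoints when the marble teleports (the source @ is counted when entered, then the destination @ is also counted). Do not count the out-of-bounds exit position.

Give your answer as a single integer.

Answer: 10

Derivation:
Step 1: enter (3,8), '.' pass, move left to (3,7)
Step 2: enter (3,7), '.' pass, move left to (3,6)
Step 3: enter (3,6), '.' pass, move left to (3,5)
Step 4: enter (3,5), '/' deflects left->down, move down to (4,5)
Step 5: enter (4,5), '/' deflects down->left, move left to (4,4)
Step 6: enter (4,4), '.' pass, move left to (4,3)
Step 7: enter (4,3), '.' pass, move left to (4,2)
Step 8: enter (4,2), '.' pass, move left to (4,1)
Step 9: enter (4,1), '.' pass, move left to (4,0)
Step 10: enter (4,0), '.' pass, move left to (4,-1)
Step 11: at (4,-1) — EXIT via left edge, pos 4
Path length (cell visits): 10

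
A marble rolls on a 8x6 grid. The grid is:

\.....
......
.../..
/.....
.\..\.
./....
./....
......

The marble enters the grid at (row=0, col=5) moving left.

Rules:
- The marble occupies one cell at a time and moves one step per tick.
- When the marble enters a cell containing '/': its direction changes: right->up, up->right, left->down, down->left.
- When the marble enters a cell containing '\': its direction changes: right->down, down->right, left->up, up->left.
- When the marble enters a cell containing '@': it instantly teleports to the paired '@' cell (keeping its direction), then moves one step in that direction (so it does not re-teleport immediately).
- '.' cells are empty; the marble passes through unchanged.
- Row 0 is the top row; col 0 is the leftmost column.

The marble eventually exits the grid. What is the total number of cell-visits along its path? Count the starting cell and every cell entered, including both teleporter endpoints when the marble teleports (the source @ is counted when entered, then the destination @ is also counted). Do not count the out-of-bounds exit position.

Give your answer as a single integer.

Step 1: enter (0,5), '.' pass, move left to (0,4)
Step 2: enter (0,4), '.' pass, move left to (0,3)
Step 3: enter (0,3), '.' pass, move left to (0,2)
Step 4: enter (0,2), '.' pass, move left to (0,1)
Step 5: enter (0,1), '.' pass, move left to (0,0)
Step 6: enter (0,0), '\' deflects left->up, move up to (-1,0)
Step 7: at (-1,0) — EXIT via top edge, pos 0
Path length (cell visits): 6

Answer: 6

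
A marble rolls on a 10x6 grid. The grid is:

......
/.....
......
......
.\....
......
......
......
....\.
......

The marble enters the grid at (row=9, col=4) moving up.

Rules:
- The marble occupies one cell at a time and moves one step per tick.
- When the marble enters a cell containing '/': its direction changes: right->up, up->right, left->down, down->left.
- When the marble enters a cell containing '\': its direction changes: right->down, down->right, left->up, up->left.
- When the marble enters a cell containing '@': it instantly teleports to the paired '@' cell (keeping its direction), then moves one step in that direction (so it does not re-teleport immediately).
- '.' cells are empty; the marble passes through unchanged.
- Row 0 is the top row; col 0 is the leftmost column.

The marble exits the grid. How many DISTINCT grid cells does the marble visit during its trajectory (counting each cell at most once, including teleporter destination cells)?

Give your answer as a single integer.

Step 1: enter (9,4), '.' pass, move up to (8,4)
Step 2: enter (8,4), '\' deflects up->left, move left to (8,3)
Step 3: enter (8,3), '.' pass, move left to (8,2)
Step 4: enter (8,2), '.' pass, move left to (8,1)
Step 5: enter (8,1), '.' pass, move left to (8,0)
Step 6: enter (8,0), '.' pass, move left to (8,-1)
Step 7: at (8,-1) — EXIT via left edge, pos 8
Distinct cells visited: 6 (path length 6)

Answer: 6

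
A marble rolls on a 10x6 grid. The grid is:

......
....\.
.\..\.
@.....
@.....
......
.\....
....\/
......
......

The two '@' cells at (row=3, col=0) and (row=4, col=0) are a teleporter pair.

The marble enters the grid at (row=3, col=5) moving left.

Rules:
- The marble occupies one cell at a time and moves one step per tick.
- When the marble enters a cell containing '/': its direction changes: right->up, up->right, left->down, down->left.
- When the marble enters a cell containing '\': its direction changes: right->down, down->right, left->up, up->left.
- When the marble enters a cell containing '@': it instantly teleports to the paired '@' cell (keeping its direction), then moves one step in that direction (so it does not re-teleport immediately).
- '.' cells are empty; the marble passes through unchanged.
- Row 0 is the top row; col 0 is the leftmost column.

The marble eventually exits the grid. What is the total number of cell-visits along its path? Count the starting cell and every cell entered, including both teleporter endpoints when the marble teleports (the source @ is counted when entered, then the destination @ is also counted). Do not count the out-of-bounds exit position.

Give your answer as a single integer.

Answer: 7

Derivation:
Step 1: enter (3,5), '.' pass, move left to (3,4)
Step 2: enter (3,4), '.' pass, move left to (3,3)
Step 3: enter (3,3), '.' pass, move left to (3,2)
Step 4: enter (3,2), '.' pass, move left to (3,1)
Step 5: enter (3,1), '.' pass, move left to (3,0)
Step 6: enter (3,0), '@' teleport (3,0)->(4,0), also enter (4,0), move left to (4,-1)
Step 7: at (4,-1) — EXIT via left edge, pos 4
Path length (cell visits): 7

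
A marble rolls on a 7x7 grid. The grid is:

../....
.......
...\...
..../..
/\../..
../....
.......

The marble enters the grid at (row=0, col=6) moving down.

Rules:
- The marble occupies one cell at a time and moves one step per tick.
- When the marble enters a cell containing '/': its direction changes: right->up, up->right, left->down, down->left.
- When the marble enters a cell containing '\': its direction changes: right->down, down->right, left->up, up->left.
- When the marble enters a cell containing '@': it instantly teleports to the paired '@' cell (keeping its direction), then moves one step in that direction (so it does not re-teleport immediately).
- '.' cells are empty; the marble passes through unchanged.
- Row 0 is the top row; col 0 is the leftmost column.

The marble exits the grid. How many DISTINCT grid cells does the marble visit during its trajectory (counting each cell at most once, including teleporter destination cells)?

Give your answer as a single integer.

Answer: 7

Derivation:
Step 1: enter (0,6), '.' pass, move down to (1,6)
Step 2: enter (1,6), '.' pass, move down to (2,6)
Step 3: enter (2,6), '.' pass, move down to (3,6)
Step 4: enter (3,6), '.' pass, move down to (4,6)
Step 5: enter (4,6), '.' pass, move down to (5,6)
Step 6: enter (5,6), '.' pass, move down to (6,6)
Step 7: enter (6,6), '.' pass, move down to (7,6)
Step 8: at (7,6) — EXIT via bottom edge, pos 6
Distinct cells visited: 7 (path length 7)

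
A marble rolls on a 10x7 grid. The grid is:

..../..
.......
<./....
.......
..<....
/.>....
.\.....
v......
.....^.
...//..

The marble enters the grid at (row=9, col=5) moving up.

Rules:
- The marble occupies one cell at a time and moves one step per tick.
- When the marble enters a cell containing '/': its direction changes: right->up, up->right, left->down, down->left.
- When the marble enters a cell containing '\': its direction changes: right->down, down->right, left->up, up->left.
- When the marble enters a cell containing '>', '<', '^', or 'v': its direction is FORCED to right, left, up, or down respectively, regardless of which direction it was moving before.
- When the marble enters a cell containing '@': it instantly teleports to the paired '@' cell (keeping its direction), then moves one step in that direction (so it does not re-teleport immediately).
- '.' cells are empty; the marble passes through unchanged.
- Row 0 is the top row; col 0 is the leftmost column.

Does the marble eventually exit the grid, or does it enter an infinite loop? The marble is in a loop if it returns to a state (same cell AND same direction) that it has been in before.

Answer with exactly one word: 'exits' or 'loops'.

Step 1: enter (9,5), '.' pass, move up to (8,5)
Step 2: enter (8,5), '^' forces up->up, move up to (7,5)
Step 3: enter (7,5), '.' pass, move up to (6,5)
Step 4: enter (6,5), '.' pass, move up to (5,5)
Step 5: enter (5,5), '.' pass, move up to (4,5)
Step 6: enter (4,5), '.' pass, move up to (3,5)
Step 7: enter (3,5), '.' pass, move up to (2,5)
Step 8: enter (2,5), '.' pass, move up to (1,5)
Step 9: enter (1,5), '.' pass, move up to (0,5)
Step 10: enter (0,5), '.' pass, move up to (-1,5)
Step 11: at (-1,5) — EXIT via top edge, pos 5

Answer: exits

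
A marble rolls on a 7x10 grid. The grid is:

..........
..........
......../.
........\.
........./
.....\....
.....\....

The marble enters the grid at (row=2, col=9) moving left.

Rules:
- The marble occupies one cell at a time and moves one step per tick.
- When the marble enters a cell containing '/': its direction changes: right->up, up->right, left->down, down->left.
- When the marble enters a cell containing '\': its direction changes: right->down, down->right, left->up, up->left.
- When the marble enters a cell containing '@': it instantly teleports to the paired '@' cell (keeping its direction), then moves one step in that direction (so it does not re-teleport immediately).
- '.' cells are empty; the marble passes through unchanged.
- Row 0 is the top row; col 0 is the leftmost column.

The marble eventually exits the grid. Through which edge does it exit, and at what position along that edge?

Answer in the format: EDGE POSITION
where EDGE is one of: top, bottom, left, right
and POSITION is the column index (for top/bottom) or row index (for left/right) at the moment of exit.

Answer: right 3

Derivation:
Step 1: enter (2,9), '.' pass, move left to (2,8)
Step 2: enter (2,8), '/' deflects left->down, move down to (3,8)
Step 3: enter (3,8), '\' deflects down->right, move right to (3,9)
Step 4: enter (3,9), '.' pass, move right to (3,10)
Step 5: at (3,10) — EXIT via right edge, pos 3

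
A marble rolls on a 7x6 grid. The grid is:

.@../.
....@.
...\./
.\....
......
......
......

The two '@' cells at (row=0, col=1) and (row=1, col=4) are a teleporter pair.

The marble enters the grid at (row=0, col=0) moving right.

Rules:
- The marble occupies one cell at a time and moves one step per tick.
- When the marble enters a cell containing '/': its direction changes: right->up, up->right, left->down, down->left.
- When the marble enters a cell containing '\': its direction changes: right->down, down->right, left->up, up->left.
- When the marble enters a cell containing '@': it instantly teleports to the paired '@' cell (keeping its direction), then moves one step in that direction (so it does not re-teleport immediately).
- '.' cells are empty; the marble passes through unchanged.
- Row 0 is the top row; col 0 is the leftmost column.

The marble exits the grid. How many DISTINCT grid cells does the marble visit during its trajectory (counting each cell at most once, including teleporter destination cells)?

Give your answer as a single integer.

Answer: 4

Derivation:
Step 1: enter (0,0), '.' pass, move right to (0,1)
Step 2: enter (0,1), '@' teleport (0,1)->(1,4), also enter (1,4), move right to (1,5)
Step 3: enter (1,5), '.' pass, move right to (1,6)
Step 4: at (1,6) — EXIT via right edge, pos 1
Distinct cells visited: 4 (path length 4)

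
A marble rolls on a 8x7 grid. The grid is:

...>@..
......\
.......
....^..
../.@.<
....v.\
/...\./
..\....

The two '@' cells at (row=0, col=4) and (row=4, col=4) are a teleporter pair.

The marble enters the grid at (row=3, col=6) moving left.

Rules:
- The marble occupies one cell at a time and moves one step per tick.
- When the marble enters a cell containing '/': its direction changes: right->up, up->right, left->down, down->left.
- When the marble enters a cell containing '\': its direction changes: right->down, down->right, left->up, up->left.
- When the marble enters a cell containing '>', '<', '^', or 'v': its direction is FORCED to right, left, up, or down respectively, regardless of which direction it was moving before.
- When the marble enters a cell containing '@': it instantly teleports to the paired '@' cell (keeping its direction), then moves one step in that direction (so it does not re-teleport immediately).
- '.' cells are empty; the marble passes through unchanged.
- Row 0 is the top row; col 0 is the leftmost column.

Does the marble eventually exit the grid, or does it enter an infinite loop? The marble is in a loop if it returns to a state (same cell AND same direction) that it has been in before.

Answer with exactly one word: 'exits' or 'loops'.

Answer: loops

Derivation:
Step 1: enter (3,6), '.' pass, move left to (3,5)
Step 2: enter (3,5), '.' pass, move left to (3,4)
Step 3: enter (3,4), '^' forces left->up, move up to (2,4)
Step 4: enter (2,4), '.' pass, move up to (1,4)
Step 5: enter (1,4), '.' pass, move up to (0,4)
Step 6: enter (0,4), '@' teleport (0,4)->(4,4), also enter (4,4), move up to (3,4)
Step 7: enter (3,4), '^' forces up->up, move up to (2,4)
Step 8: at (2,4) dir=up — LOOP DETECTED (seen before)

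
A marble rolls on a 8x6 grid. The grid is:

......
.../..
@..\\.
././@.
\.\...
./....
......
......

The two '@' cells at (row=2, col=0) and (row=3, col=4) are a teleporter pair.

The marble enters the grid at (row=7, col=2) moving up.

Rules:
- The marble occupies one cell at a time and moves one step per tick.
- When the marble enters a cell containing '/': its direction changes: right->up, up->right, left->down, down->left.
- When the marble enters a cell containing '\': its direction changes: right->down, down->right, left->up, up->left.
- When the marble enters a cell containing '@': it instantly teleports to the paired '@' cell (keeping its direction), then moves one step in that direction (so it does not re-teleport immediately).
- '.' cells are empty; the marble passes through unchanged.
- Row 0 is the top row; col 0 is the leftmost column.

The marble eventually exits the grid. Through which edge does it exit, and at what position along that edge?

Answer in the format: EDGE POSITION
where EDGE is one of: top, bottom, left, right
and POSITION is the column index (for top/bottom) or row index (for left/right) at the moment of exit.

Step 1: enter (7,2), '.' pass, move up to (6,2)
Step 2: enter (6,2), '.' pass, move up to (5,2)
Step 3: enter (5,2), '.' pass, move up to (4,2)
Step 4: enter (4,2), '\' deflects up->left, move left to (4,1)
Step 5: enter (4,1), '.' pass, move left to (4,0)
Step 6: enter (4,0), '\' deflects left->up, move up to (3,0)
Step 7: enter (3,0), '.' pass, move up to (2,0)
Step 8: enter (2,0), '@' teleport (2,0)->(3,4), also enter (3,4), move up to (2,4)
Step 9: enter (2,4), '\' deflects up->left, move left to (2,3)
Step 10: enter (2,3), '\' deflects left->up, move up to (1,3)
Step 11: enter (1,3), '/' deflects up->right, move right to (1,4)
Step 12: enter (1,4), '.' pass, move right to (1,5)
Step 13: enter (1,5), '.' pass, move right to (1,6)
Step 14: at (1,6) — EXIT via right edge, pos 1

Answer: right 1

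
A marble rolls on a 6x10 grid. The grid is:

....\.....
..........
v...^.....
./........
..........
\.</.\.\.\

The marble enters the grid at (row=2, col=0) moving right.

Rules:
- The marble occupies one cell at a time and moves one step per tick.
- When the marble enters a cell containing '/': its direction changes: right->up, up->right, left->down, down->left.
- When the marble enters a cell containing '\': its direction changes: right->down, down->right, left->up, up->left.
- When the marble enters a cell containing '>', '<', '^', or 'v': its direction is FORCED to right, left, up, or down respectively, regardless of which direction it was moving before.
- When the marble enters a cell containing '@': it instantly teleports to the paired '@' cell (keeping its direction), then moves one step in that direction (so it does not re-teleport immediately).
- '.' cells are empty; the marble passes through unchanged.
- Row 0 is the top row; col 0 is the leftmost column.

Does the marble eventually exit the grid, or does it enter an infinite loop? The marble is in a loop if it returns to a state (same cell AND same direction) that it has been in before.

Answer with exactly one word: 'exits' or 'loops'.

Step 1: enter (2,0), 'v' forces right->down, move down to (3,0)
Step 2: enter (3,0), '.' pass, move down to (4,0)
Step 3: enter (4,0), '.' pass, move down to (5,0)
Step 4: enter (5,0), '\' deflects down->right, move right to (5,1)
Step 5: enter (5,1), '.' pass, move right to (5,2)
Step 6: enter (5,2), '<' forces right->left, move left to (5,1)
Step 7: enter (5,1), '.' pass, move left to (5,0)
Step 8: enter (5,0), '\' deflects left->up, move up to (4,0)
Step 9: enter (4,0), '.' pass, move up to (3,0)
Step 10: enter (3,0), '.' pass, move up to (2,0)
Step 11: enter (2,0), 'v' forces up->down, move down to (3,0)
Step 12: at (3,0) dir=down — LOOP DETECTED (seen before)

Answer: loops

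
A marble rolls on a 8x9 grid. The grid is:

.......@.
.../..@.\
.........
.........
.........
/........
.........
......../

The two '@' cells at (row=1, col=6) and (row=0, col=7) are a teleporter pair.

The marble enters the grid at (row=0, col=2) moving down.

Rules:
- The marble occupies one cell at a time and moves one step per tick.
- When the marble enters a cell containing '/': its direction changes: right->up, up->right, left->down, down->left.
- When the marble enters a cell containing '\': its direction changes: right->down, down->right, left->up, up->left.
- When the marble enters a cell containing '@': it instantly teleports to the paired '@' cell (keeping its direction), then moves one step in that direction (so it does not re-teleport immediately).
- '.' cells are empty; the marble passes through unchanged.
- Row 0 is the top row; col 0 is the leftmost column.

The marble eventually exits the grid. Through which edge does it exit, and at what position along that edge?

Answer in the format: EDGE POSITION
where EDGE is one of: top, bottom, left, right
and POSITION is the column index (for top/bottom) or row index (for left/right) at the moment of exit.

Step 1: enter (0,2), '.' pass, move down to (1,2)
Step 2: enter (1,2), '.' pass, move down to (2,2)
Step 3: enter (2,2), '.' pass, move down to (3,2)
Step 4: enter (3,2), '.' pass, move down to (4,2)
Step 5: enter (4,2), '.' pass, move down to (5,2)
Step 6: enter (5,2), '.' pass, move down to (6,2)
Step 7: enter (6,2), '.' pass, move down to (7,2)
Step 8: enter (7,2), '.' pass, move down to (8,2)
Step 9: at (8,2) — EXIT via bottom edge, pos 2

Answer: bottom 2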